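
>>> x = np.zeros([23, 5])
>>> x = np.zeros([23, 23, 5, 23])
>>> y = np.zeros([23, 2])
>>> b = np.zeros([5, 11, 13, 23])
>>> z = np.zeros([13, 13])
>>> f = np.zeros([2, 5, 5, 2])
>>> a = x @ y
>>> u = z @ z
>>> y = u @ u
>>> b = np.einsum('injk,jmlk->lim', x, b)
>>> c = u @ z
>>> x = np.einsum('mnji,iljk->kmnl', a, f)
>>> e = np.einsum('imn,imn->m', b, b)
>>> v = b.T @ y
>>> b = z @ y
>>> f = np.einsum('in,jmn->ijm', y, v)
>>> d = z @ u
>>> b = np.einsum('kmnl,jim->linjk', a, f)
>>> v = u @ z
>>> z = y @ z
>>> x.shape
(2, 23, 23, 5)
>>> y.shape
(13, 13)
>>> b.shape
(2, 11, 5, 13, 23)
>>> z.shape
(13, 13)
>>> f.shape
(13, 11, 23)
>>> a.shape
(23, 23, 5, 2)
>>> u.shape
(13, 13)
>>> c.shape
(13, 13)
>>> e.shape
(23,)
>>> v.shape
(13, 13)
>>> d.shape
(13, 13)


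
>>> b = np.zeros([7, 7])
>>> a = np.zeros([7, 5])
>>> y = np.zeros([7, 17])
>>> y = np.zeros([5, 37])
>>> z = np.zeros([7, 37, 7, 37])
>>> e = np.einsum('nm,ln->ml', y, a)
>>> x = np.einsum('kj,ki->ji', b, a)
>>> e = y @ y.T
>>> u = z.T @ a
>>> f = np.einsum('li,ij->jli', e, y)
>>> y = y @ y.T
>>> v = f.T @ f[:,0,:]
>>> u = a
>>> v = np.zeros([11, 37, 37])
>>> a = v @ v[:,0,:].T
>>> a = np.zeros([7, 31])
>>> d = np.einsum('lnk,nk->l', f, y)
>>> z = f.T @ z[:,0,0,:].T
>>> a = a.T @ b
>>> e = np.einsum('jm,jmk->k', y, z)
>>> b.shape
(7, 7)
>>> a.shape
(31, 7)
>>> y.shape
(5, 5)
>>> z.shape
(5, 5, 7)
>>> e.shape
(7,)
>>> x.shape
(7, 5)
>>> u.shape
(7, 5)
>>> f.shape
(37, 5, 5)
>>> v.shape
(11, 37, 37)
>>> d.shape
(37,)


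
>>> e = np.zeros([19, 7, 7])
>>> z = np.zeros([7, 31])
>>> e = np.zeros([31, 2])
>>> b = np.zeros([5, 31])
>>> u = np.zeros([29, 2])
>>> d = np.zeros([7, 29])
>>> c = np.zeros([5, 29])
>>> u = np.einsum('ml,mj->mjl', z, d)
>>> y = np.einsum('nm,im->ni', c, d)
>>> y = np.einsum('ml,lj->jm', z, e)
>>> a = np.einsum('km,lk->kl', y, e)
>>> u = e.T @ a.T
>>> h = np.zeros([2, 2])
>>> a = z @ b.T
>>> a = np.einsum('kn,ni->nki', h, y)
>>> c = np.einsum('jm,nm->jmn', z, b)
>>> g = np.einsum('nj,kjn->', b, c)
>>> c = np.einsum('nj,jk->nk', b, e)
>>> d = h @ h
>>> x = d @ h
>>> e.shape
(31, 2)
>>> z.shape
(7, 31)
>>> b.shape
(5, 31)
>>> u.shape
(2, 2)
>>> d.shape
(2, 2)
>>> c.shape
(5, 2)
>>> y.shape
(2, 7)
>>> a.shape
(2, 2, 7)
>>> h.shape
(2, 2)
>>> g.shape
()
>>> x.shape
(2, 2)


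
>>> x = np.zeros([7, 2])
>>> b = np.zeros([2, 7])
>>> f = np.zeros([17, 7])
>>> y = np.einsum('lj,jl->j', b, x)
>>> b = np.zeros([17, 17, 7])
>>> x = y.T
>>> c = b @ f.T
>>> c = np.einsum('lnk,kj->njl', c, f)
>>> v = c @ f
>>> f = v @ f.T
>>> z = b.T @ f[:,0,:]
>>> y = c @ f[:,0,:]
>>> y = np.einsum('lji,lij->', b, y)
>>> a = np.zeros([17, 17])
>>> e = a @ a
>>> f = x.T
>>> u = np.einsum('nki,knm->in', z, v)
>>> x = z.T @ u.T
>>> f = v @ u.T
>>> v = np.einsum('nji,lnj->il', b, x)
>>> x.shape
(17, 17, 17)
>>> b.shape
(17, 17, 7)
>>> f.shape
(17, 7, 17)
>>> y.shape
()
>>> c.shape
(17, 7, 17)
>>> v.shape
(7, 17)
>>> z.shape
(7, 17, 17)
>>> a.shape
(17, 17)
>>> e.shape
(17, 17)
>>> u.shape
(17, 7)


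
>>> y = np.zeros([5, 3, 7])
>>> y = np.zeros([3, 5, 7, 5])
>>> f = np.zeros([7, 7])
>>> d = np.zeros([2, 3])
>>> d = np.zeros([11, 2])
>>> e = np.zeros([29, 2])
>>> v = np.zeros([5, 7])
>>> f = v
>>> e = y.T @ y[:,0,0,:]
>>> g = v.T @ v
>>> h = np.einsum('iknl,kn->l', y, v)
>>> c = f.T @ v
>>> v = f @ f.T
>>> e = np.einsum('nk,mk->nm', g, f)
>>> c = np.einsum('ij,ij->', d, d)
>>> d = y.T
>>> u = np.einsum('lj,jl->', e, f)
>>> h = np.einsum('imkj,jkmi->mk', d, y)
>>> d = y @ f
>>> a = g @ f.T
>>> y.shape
(3, 5, 7, 5)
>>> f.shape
(5, 7)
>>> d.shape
(3, 5, 7, 7)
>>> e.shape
(7, 5)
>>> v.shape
(5, 5)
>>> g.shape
(7, 7)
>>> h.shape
(7, 5)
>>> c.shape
()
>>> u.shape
()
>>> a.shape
(7, 5)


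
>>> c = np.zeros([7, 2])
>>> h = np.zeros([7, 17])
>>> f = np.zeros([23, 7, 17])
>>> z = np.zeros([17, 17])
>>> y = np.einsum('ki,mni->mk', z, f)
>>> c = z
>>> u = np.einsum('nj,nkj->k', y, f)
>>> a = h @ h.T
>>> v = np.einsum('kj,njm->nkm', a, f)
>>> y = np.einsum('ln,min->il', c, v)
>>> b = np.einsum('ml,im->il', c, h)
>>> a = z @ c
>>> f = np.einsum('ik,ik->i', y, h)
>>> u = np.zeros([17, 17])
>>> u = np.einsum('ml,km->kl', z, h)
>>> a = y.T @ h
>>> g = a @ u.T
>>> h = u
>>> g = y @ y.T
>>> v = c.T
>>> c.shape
(17, 17)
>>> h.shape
(7, 17)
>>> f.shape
(7,)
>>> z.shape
(17, 17)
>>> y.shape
(7, 17)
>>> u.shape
(7, 17)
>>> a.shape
(17, 17)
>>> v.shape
(17, 17)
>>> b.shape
(7, 17)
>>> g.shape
(7, 7)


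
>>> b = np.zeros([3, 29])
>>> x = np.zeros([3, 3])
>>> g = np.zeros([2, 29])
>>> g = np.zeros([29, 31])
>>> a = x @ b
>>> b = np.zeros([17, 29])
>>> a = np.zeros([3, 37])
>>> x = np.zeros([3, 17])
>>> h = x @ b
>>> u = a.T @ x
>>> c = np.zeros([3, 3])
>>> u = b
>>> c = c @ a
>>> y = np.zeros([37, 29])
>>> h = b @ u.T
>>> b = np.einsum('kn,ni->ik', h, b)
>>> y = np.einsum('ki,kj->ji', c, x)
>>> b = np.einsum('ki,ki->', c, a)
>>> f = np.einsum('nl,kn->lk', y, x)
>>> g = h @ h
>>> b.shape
()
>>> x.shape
(3, 17)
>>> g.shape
(17, 17)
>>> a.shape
(3, 37)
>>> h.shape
(17, 17)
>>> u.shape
(17, 29)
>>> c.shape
(3, 37)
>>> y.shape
(17, 37)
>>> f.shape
(37, 3)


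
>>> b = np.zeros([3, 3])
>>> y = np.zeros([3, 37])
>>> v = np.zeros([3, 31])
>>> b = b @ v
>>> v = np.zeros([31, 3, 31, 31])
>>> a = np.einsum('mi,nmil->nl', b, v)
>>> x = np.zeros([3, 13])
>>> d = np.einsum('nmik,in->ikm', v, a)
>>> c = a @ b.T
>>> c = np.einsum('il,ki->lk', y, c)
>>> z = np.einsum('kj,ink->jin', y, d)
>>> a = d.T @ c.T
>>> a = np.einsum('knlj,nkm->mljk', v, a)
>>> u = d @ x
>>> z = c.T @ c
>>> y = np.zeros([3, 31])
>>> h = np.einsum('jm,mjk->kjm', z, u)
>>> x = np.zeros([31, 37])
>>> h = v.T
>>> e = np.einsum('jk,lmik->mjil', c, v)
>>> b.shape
(3, 31)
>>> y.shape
(3, 31)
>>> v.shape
(31, 3, 31, 31)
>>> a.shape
(37, 31, 31, 31)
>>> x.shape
(31, 37)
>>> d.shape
(31, 31, 3)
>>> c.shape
(37, 31)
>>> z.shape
(31, 31)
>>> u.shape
(31, 31, 13)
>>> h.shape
(31, 31, 3, 31)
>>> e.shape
(3, 37, 31, 31)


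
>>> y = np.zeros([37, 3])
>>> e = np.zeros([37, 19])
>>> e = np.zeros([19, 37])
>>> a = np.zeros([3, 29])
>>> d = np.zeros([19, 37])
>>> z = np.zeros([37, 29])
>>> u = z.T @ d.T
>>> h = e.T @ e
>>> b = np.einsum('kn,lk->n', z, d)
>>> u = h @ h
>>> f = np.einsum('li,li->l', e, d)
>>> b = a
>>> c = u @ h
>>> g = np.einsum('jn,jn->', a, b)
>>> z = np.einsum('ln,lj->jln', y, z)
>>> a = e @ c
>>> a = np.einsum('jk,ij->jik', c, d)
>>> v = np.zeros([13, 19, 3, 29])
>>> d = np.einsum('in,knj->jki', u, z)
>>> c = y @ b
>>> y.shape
(37, 3)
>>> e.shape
(19, 37)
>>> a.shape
(37, 19, 37)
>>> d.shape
(3, 29, 37)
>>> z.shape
(29, 37, 3)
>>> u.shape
(37, 37)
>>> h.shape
(37, 37)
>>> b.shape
(3, 29)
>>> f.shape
(19,)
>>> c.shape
(37, 29)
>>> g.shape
()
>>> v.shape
(13, 19, 3, 29)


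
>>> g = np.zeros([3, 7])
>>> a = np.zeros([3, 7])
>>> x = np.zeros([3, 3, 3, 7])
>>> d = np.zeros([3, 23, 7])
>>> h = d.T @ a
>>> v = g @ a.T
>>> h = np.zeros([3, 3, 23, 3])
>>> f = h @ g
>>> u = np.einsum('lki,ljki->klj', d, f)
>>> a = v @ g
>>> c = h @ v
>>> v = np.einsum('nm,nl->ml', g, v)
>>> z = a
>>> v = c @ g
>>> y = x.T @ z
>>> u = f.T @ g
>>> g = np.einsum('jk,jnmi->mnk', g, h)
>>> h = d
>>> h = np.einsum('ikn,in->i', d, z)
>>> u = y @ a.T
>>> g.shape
(23, 3, 7)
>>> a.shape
(3, 7)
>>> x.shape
(3, 3, 3, 7)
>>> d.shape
(3, 23, 7)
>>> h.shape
(3,)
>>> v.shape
(3, 3, 23, 7)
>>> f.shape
(3, 3, 23, 7)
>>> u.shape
(7, 3, 3, 3)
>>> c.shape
(3, 3, 23, 3)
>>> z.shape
(3, 7)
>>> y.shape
(7, 3, 3, 7)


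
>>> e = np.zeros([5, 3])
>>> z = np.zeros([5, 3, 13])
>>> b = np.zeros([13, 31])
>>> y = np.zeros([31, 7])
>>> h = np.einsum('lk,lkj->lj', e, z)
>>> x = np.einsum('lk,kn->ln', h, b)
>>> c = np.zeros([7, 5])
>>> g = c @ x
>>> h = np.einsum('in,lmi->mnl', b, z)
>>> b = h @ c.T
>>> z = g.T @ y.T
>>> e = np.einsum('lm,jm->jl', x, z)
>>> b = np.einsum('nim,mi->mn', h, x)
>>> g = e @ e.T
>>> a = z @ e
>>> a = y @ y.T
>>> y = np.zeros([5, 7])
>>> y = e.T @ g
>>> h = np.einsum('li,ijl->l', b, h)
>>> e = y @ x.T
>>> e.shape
(5, 5)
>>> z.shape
(31, 31)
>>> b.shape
(5, 3)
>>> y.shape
(5, 31)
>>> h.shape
(5,)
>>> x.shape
(5, 31)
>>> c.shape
(7, 5)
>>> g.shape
(31, 31)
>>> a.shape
(31, 31)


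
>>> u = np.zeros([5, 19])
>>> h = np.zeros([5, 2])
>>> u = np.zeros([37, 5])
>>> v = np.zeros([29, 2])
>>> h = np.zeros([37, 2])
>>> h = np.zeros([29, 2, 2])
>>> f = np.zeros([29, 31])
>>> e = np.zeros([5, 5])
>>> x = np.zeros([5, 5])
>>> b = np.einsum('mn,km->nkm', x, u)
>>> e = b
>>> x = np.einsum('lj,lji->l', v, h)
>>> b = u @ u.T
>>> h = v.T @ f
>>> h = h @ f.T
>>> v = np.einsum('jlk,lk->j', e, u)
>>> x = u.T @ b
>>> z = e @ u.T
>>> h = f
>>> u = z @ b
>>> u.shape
(5, 37, 37)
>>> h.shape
(29, 31)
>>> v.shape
(5,)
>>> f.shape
(29, 31)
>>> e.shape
(5, 37, 5)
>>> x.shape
(5, 37)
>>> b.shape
(37, 37)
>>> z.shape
(5, 37, 37)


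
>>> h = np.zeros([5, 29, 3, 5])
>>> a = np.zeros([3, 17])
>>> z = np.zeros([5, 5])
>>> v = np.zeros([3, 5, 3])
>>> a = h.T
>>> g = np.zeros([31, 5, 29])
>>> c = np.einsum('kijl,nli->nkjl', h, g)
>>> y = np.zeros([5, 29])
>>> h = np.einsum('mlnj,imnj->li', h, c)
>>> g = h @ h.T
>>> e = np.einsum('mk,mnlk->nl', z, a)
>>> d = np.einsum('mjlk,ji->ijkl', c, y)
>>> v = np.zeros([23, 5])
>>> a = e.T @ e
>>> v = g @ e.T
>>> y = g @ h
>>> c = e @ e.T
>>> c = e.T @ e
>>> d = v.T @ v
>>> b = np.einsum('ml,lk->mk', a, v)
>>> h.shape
(29, 31)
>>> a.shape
(29, 29)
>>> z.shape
(5, 5)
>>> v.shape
(29, 3)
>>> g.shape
(29, 29)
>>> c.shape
(29, 29)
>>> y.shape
(29, 31)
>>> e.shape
(3, 29)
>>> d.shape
(3, 3)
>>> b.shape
(29, 3)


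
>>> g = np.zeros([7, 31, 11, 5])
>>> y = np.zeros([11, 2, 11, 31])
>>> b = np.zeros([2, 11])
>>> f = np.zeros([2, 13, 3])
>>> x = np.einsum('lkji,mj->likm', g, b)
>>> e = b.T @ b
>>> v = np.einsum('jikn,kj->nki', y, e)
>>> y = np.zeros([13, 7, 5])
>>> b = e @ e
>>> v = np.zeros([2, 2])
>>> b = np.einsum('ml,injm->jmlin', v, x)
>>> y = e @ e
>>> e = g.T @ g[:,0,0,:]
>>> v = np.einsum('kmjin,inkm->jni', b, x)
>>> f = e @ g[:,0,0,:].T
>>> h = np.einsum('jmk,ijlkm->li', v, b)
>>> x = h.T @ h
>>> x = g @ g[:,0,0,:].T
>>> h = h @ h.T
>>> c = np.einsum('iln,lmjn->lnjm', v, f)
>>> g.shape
(7, 31, 11, 5)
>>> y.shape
(11, 11)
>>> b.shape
(31, 2, 2, 7, 5)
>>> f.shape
(5, 11, 31, 7)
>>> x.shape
(7, 31, 11, 7)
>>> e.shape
(5, 11, 31, 5)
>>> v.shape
(2, 5, 7)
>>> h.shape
(2, 2)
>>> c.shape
(5, 7, 31, 11)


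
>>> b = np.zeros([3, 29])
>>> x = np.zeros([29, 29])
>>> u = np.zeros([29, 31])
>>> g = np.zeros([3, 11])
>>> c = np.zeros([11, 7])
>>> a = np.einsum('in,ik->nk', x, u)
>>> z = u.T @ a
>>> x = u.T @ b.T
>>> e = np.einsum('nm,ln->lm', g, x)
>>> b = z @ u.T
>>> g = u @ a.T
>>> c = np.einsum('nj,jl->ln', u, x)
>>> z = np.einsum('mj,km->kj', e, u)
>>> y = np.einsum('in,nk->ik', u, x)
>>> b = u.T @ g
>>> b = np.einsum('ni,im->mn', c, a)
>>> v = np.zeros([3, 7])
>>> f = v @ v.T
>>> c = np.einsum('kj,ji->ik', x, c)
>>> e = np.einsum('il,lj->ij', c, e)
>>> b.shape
(31, 3)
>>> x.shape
(31, 3)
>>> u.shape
(29, 31)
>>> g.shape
(29, 29)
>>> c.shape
(29, 31)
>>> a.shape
(29, 31)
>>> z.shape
(29, 11)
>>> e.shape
(29, 11)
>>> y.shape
(29, 3)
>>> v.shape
(3, 7)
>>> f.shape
(3, 3)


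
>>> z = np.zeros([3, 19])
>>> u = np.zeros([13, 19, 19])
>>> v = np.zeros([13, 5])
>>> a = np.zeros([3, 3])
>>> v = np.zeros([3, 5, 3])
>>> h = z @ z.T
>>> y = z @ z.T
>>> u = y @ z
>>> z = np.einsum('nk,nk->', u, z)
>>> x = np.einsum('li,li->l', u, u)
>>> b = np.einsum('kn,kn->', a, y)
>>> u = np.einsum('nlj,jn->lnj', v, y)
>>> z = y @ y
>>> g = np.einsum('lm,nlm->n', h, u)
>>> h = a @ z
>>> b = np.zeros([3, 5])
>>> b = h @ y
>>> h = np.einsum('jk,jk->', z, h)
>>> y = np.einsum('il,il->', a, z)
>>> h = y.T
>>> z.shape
(3, 3)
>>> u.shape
(5, 3, 3)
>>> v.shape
(3, 5, 3)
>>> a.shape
(3, 3)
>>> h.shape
()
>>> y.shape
()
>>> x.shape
(3,)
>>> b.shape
(3, 3)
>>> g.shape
(5,)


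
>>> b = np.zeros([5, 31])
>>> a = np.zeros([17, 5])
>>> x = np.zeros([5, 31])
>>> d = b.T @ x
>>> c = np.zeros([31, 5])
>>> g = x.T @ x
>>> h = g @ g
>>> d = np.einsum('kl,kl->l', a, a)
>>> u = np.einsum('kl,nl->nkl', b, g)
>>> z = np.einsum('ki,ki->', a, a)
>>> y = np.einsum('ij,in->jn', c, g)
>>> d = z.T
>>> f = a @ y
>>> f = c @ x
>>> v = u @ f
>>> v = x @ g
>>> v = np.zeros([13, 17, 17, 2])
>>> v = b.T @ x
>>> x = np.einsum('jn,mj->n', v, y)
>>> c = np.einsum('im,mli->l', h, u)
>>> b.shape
(5, 31)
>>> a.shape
(17, 5)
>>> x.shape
(31,)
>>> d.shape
()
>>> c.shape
(5,)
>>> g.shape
(31, 31)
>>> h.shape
(31, 31)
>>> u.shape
(31, 5, 31)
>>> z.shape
()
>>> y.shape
(5, 31)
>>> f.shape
(31, 31)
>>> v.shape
(31, 31)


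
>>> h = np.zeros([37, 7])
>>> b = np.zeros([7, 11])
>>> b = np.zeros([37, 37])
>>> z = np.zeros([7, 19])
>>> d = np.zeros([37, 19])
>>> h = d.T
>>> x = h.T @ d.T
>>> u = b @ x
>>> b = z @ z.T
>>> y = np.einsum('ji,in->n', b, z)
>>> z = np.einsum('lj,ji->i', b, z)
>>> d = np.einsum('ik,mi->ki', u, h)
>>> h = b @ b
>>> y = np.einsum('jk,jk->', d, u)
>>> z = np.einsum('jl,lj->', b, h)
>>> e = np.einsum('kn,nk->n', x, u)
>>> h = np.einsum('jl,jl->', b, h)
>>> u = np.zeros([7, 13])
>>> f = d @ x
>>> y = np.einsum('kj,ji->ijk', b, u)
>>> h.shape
()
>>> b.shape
(7, 7)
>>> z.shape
()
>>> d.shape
(37, 37)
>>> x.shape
(37, 37)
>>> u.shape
(7, 13)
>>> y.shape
(13, 7, 7)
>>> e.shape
(37,)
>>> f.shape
(37, 37)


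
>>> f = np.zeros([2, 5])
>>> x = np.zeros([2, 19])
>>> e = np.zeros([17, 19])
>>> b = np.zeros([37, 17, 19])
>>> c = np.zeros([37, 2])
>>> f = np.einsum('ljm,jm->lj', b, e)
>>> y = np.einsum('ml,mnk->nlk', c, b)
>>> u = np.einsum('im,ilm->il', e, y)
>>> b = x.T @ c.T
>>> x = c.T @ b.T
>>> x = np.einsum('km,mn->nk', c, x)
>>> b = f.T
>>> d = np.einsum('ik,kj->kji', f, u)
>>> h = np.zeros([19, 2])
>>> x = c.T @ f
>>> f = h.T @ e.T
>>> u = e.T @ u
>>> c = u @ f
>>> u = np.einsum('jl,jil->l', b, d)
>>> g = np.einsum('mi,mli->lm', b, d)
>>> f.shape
(2, 17)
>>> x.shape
(2, 17)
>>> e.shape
(17, 19)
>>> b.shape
(17, 37)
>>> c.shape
(19, 17)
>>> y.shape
(17, 2, 19)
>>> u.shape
(37,)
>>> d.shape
(17, 2, 37)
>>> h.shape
(19, 2)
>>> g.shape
(2, 17)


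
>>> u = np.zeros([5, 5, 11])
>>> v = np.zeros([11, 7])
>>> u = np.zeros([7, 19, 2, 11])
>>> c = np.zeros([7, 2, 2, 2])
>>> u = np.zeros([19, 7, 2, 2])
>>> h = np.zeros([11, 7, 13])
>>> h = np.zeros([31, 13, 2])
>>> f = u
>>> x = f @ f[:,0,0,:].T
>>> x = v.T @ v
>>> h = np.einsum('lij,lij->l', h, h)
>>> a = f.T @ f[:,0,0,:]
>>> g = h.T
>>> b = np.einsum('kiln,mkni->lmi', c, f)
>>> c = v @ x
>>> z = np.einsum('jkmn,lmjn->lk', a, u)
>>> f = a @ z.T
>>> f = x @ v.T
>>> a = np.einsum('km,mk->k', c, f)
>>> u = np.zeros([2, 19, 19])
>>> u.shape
(2, 19, 19)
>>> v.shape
(11, 7)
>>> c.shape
(11, 7)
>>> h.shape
(31,)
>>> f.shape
(7, 11)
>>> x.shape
(7, 7)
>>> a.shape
(11,)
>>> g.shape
(31,)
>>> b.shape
(2, 19, 2)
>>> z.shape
(19, 2)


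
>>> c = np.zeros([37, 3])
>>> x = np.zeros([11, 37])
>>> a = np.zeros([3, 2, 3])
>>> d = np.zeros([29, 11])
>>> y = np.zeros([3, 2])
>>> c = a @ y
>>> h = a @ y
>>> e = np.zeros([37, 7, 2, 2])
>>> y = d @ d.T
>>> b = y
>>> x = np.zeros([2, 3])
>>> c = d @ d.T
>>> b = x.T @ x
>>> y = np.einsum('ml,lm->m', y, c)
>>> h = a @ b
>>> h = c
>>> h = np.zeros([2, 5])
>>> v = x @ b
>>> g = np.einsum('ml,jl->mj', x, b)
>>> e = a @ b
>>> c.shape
(29, 29)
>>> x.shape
(2, 3)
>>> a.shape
(3, 2, 3)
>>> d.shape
(29, 11)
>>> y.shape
(29,)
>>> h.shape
(2, 5)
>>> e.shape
(3, 2, 3)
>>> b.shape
(3, 3)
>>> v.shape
(2, 3)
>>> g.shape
(2, 3)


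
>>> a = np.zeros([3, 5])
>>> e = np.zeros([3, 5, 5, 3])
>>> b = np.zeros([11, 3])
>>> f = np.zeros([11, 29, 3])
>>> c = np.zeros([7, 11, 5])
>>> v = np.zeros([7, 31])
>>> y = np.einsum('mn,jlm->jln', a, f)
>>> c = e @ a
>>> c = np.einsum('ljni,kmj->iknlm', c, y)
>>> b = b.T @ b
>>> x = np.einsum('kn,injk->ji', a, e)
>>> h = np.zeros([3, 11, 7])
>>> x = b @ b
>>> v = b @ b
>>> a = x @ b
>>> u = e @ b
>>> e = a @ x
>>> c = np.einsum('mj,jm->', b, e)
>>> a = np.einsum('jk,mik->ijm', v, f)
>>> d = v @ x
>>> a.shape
(29, 3, 11)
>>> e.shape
(3, 3)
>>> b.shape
(3, 3)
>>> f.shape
(11, 29, 3)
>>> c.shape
()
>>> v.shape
(3, 3)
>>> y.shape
(11, 29, 5)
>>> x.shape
(3, 3)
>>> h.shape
(3, 11, 7)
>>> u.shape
(3, 5, 5, 3)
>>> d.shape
(3, 3)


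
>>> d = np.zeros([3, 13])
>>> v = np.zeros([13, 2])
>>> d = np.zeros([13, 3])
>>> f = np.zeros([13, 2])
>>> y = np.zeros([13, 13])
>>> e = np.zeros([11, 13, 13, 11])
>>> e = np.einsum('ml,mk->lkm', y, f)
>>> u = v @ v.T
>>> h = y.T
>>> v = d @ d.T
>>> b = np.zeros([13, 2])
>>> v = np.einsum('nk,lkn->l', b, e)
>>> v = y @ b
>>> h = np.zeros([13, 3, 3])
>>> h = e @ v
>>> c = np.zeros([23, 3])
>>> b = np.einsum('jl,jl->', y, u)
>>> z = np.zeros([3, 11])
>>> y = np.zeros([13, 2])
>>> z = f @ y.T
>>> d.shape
(13, 3)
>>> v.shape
(13, 2)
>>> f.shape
(13, 2)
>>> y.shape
(13, 2)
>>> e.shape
(13, 2, 13)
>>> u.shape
(13, 13)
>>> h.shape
(13, 2, 2)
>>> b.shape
()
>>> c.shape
(23, 3)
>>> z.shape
(13, 13)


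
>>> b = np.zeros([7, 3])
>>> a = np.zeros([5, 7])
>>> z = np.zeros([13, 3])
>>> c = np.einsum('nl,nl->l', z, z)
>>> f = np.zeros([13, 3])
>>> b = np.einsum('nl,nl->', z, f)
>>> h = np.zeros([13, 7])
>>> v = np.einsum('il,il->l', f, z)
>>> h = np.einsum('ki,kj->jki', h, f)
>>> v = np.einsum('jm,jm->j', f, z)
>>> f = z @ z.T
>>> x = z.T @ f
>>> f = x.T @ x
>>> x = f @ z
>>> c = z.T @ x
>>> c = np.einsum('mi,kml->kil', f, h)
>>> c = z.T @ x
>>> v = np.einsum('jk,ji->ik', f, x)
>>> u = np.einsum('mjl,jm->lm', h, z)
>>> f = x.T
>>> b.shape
()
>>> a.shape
(5, 7)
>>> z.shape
(13, 3)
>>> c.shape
(3, 3)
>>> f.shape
(3, 13)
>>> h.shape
(3, 13, 7)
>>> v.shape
(3, 13)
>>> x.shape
(13, 3)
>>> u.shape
(7, 3)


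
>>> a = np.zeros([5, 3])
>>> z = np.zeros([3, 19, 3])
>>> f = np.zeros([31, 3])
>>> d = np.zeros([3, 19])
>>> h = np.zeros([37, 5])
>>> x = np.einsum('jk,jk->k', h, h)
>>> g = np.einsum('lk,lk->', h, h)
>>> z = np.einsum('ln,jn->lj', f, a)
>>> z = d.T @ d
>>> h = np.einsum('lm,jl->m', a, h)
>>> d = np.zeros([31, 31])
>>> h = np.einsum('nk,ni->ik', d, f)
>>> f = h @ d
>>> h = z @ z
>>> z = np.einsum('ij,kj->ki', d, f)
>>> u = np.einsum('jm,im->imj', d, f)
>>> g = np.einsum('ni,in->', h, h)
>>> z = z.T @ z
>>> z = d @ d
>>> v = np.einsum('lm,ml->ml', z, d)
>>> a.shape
(5, 3)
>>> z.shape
(31, 31)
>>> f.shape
(3, 31)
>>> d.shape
(31, 31)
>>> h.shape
(19, 19)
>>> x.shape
(5,)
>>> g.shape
()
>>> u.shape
(3, 31, 31)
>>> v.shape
(31, 31)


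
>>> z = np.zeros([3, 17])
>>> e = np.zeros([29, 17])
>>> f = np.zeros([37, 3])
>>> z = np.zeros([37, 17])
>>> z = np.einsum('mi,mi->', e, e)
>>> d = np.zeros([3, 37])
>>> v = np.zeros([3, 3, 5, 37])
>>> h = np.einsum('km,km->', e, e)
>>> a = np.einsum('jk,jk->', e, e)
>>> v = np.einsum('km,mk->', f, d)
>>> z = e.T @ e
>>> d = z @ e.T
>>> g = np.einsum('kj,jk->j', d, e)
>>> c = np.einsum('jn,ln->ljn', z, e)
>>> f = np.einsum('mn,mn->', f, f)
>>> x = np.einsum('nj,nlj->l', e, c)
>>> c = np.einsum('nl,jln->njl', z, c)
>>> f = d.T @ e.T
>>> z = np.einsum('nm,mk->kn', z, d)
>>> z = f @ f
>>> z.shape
(29, 29)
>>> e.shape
(29, 17)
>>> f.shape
(29, 29)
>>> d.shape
(17, 29)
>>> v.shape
()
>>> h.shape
()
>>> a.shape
()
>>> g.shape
(29,)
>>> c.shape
(17, 29, 17)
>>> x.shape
(17,)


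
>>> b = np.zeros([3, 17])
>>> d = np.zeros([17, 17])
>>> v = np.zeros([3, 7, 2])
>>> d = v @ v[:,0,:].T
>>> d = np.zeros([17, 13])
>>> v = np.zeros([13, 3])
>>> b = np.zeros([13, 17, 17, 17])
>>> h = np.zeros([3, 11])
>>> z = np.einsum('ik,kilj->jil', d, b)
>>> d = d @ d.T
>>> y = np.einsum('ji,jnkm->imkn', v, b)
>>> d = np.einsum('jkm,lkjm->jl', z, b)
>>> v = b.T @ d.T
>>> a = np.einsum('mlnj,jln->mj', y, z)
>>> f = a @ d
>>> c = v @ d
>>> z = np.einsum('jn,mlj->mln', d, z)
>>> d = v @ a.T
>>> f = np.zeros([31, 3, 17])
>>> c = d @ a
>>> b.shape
(13, 17, 17, 17)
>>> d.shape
(17, 17, 17, 3)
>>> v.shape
(17, 17, 17, 17)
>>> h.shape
(3, 11)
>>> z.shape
(17, 17, 13)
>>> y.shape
(3, 17, 17, 17)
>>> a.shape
(3, 17)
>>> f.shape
(31, 3, 17)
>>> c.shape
(17, 17, 17, 17)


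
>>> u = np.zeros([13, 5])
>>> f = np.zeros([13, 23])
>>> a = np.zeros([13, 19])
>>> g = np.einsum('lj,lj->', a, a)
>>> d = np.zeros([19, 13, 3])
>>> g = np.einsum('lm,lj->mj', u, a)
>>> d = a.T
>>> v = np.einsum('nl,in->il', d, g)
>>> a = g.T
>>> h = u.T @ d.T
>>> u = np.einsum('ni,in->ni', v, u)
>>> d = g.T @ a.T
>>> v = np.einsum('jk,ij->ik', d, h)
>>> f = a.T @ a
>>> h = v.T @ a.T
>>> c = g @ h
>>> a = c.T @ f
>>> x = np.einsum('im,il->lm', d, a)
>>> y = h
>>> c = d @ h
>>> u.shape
(5, 13)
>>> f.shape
(5, 5)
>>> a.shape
(19, 5)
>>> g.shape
(5, 19)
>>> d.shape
(19, 19)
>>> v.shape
(5, 19)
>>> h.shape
(19, 19)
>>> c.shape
(19, 19)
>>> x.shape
(5, 19)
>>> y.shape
(19, 19)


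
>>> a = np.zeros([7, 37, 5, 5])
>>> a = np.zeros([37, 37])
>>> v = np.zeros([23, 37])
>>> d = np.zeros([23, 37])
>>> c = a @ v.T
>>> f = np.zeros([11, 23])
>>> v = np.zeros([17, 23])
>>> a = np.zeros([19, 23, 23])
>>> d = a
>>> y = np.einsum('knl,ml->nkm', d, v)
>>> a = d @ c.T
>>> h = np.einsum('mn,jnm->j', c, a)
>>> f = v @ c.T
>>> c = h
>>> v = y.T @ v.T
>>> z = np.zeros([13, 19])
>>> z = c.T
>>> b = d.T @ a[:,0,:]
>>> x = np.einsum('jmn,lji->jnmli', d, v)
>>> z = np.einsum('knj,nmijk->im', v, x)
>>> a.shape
(19, 23, 37)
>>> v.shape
(17, 19, 17)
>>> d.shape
(19, 23, 23)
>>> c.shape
(19,)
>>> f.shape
(17, 37)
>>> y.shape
(23, 19, 17)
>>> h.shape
(19,)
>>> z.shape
(23, 23)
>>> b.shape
(23, 23, 37)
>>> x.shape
(19, 23, 23, 17, 17)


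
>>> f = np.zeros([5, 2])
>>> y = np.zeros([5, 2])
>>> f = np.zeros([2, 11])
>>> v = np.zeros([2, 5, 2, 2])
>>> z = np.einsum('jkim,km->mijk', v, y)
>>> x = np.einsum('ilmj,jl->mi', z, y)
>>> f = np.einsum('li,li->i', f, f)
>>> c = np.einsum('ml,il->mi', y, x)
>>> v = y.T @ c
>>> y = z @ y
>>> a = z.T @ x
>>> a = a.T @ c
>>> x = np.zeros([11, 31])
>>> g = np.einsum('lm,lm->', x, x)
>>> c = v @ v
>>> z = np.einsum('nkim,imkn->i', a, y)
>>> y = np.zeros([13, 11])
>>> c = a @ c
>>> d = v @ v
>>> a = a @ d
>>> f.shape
(11,)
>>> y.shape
(13, 11)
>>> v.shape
(2, 2)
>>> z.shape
(2,)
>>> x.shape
(11, 31)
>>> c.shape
(2, 2, 2, 2)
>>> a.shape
(2, 2, 2, 2)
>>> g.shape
()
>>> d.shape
(2, 2)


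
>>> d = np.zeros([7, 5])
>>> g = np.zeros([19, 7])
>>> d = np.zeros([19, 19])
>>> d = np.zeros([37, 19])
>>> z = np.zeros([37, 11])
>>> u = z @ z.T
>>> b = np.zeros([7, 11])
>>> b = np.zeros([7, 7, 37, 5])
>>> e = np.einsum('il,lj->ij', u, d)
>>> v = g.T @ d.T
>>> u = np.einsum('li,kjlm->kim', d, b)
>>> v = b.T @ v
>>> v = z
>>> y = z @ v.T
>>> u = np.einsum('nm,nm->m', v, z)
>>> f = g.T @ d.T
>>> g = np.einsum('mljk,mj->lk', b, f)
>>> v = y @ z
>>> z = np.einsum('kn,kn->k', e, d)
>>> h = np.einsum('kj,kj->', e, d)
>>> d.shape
(37, 19)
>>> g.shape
(7, 5)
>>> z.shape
(37,)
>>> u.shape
(11,)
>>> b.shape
(7, 7, 37, 5)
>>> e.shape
(37, 19)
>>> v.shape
(37, 11)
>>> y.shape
(37, 37)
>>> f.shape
(7, 37)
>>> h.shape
()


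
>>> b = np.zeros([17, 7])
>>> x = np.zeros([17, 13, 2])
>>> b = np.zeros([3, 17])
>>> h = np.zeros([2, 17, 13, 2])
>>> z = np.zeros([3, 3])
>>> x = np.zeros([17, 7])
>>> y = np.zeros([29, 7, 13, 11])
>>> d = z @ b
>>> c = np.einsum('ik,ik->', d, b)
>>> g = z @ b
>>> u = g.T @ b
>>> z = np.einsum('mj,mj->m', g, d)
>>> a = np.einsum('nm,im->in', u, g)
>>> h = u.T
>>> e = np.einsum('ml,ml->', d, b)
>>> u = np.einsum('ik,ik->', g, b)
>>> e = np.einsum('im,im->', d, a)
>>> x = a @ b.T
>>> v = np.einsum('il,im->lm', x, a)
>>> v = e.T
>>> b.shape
(3, 17)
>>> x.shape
(3, 3)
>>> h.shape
(17, 17)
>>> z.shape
(3,)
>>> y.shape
(29, 7, 13, 11)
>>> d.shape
(3, 17)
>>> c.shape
()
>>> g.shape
(3, 17)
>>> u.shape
()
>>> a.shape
(3, 17)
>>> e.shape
()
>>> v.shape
()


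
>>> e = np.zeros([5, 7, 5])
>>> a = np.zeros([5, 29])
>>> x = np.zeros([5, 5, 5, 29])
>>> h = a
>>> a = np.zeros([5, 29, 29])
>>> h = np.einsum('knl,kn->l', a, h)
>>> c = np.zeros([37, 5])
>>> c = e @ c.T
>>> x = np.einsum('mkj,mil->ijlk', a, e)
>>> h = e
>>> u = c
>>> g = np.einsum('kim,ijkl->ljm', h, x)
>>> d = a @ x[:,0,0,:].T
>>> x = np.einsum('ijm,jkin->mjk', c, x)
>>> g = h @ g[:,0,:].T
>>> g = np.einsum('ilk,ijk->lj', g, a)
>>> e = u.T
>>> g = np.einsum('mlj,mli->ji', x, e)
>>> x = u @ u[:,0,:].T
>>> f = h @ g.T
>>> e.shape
(37, 7, 5)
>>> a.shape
(5, 29, 29)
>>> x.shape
(5, 7, 5)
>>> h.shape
(5, 7, 5)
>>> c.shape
(5, 7, 37)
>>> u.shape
(5, 7, 37)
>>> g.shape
(29, 5)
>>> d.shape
(5, 29, 7)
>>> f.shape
(5, 7, 29)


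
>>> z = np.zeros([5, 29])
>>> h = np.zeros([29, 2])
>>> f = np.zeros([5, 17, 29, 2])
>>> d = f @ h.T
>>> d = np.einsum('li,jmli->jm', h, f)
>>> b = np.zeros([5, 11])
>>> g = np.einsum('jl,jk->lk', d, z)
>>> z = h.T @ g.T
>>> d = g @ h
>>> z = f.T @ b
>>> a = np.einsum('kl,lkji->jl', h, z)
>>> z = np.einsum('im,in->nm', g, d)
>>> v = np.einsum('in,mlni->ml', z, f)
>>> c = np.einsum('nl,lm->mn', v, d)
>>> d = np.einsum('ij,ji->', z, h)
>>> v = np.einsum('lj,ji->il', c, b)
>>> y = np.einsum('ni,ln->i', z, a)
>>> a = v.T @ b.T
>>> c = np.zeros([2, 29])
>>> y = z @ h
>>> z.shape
(2, 29)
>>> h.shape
(29, 2)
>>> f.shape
(5, 17, 29, 2)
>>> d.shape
()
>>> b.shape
(5, 11)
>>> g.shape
(17, 29)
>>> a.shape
(2, 5)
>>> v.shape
(11, 2)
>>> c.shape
(2, 29)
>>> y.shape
(2, 2)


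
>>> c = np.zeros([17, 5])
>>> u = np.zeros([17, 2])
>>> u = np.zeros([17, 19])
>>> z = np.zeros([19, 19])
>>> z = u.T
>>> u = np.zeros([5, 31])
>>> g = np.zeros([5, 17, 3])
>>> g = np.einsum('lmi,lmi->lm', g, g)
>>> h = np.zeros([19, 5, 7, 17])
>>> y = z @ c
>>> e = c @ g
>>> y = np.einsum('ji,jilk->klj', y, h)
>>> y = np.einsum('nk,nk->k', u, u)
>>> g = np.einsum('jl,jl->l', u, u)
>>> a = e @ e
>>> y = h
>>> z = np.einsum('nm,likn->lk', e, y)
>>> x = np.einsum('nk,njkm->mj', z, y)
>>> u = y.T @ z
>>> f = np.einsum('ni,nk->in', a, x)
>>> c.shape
(17, 5)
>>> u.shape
(17, 7, 5, 7)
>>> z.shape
(19, 7)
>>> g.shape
(31,)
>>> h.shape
(19, 5, 7, 17)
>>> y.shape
(19, 5, 7, 17)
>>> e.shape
(17, 17)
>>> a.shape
(17, 17)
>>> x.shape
(17, 5)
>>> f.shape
(17, 17)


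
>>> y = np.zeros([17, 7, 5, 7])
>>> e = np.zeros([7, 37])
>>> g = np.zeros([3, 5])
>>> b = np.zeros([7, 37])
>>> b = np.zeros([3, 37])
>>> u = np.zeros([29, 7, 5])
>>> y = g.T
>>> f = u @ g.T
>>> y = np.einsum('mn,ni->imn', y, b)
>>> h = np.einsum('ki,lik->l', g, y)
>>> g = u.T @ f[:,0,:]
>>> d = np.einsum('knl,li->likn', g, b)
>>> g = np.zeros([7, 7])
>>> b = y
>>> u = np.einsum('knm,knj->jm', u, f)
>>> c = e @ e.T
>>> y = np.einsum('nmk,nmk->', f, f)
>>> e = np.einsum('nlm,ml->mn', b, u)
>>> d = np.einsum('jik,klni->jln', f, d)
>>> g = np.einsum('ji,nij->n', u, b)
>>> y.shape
()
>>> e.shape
(3, 37)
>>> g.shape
(37,)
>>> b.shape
(37, 5, 3)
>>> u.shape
(3, 5)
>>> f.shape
(29, 7, 3)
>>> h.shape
(37,)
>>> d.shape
(29, 37, 5)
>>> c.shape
(7, 7)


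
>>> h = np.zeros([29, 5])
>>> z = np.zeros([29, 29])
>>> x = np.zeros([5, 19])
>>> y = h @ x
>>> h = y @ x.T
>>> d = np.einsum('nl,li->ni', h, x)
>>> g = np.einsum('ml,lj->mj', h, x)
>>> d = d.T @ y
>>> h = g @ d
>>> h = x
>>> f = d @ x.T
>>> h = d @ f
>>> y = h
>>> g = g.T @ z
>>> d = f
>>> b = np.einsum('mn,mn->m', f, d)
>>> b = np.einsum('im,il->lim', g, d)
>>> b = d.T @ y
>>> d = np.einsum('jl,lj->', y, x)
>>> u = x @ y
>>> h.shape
(19, 5)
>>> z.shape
(29, 29)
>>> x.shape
(5, 19)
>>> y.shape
(19, 5)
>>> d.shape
()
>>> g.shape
(19, 29)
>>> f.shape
(19, 5)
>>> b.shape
(5, 5)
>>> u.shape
(5, 5)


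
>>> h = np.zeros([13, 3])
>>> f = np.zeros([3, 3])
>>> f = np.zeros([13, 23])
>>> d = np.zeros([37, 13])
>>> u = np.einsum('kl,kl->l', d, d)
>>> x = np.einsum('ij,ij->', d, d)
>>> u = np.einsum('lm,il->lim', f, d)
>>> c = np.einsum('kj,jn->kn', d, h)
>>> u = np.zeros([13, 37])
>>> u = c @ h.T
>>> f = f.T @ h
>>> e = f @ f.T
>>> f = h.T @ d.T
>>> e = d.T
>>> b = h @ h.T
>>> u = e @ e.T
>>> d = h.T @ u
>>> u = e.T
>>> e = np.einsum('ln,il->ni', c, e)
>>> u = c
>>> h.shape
(13, 3)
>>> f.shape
(3, 37)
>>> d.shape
(3, 13)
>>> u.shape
(37, 3)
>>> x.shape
()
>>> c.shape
(37, 3)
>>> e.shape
(3, 13)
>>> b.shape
(13, 13)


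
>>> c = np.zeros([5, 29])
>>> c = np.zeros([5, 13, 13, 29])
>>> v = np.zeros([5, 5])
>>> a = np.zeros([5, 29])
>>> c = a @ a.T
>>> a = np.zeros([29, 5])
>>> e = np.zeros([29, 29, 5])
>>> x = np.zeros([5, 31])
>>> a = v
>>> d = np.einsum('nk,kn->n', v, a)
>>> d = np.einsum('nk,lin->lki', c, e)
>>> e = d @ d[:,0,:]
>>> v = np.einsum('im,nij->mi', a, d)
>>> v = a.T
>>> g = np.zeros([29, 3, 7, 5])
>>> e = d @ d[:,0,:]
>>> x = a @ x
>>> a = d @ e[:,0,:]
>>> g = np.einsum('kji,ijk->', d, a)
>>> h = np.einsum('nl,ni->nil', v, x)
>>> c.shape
(5, 5)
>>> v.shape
(5, 5)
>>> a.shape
(29, 5, 29)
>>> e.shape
(29, 5, 29)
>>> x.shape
(5, 31)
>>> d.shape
(29, 5, 29)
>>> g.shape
()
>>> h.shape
(5, 31, 5)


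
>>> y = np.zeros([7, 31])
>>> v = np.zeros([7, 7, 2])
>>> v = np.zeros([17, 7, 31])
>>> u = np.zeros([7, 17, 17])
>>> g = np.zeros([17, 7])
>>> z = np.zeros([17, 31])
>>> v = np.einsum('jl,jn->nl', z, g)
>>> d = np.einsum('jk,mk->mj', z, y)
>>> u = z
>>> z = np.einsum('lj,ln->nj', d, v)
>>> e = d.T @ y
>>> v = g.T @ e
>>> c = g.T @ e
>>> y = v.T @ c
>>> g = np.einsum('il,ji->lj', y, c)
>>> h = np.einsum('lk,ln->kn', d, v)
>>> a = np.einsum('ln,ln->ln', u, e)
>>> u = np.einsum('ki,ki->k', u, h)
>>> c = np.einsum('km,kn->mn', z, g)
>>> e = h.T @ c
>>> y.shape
(31, 31)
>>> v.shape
(7, 31)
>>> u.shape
(17,)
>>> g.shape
(31, 7)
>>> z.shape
(31, 17)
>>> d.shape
(7, 17)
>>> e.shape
(31, 7)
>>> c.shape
(17, 7)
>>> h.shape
(17, 31)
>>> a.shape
(17, 31)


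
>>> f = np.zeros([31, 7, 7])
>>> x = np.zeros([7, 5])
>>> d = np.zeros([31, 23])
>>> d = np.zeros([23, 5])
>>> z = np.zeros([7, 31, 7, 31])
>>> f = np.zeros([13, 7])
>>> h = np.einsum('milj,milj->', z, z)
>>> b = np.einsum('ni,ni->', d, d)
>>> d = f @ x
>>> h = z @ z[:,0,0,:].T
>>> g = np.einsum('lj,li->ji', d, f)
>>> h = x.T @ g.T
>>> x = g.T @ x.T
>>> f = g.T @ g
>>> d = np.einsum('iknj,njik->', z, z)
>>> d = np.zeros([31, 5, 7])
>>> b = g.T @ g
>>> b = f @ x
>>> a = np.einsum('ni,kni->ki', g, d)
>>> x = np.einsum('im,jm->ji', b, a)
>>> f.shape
(7, 7)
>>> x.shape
(31, 7)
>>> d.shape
(31, 5, 7)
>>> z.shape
(7, 31, 7, 31)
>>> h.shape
(5, 5)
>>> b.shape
(7, 7)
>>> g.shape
(5, 7)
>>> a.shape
(31, 7)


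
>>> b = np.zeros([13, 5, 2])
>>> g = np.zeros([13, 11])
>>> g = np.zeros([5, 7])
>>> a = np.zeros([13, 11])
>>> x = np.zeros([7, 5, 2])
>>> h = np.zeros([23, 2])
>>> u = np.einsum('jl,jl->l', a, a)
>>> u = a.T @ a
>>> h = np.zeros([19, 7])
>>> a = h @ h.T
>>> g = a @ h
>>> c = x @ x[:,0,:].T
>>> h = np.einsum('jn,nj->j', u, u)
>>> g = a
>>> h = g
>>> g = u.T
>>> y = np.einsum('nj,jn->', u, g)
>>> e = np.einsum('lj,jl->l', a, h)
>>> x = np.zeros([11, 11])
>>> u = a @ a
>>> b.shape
(13, 5, 2)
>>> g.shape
(11, 11)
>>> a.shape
(19, 19)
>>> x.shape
(11, 11)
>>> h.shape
(19, 19)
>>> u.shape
(19, 19)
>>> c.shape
(7, 5, 7)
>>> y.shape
()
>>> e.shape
(19,)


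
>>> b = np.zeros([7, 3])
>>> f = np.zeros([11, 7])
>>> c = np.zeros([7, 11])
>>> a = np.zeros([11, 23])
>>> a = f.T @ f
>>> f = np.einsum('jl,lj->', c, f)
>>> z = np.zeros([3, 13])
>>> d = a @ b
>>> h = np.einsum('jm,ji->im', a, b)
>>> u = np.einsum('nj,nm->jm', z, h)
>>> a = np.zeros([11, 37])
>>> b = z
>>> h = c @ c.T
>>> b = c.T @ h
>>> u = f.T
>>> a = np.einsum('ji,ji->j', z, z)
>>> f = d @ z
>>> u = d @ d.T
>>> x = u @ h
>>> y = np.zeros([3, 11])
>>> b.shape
(11, 7)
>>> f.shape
(7, 13)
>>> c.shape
(7, 11)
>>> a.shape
(3,)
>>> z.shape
(3, 13)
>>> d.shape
(7, 3)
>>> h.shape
(7, 7)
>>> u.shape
(7, 7)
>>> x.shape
(7, 7)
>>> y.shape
(3, 11)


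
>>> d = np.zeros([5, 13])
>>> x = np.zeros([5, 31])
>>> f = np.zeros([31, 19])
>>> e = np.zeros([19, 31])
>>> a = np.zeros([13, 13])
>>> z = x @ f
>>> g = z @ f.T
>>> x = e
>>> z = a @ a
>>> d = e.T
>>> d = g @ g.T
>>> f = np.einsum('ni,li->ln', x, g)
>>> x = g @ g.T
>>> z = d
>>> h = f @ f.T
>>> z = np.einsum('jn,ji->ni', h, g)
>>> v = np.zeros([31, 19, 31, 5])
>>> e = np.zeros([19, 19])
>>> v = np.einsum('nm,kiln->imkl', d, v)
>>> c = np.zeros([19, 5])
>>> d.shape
(5, 5)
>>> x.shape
(5, 5)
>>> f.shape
(5, 19)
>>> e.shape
(19, 19)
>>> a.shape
(13, 13)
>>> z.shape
(5, 31)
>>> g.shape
(5, 31)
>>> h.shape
(5, 5)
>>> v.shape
(19, 5, 31, 31)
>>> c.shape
(19, 5)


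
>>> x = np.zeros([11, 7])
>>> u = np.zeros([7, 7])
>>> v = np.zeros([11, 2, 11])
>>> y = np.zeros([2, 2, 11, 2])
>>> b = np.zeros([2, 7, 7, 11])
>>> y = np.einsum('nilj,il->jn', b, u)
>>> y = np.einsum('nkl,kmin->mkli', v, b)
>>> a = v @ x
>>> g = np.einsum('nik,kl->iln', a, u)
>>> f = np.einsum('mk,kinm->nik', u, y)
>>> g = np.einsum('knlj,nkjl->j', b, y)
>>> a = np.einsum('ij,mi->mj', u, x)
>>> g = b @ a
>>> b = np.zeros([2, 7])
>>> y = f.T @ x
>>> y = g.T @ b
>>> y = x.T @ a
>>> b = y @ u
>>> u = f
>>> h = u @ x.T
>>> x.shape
(11, 7)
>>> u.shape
(11, 2, 7)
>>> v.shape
(11, 2, 11)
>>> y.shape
(7, 7)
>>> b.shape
(7, 7)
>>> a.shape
(11, 7)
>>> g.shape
(2, 7, 7, 7)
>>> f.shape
(11, 2, 7)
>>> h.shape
(11, 2, 11)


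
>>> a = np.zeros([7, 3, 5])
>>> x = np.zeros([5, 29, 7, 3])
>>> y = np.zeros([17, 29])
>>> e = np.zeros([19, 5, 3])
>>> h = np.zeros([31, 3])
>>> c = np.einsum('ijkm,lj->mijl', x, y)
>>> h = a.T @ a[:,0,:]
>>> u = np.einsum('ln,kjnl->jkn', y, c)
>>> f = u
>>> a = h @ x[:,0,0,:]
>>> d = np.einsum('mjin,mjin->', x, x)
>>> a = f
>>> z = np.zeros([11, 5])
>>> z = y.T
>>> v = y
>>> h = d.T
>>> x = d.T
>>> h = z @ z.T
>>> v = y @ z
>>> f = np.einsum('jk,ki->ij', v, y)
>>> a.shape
(5, 3, 29)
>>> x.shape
()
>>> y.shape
(17, 29)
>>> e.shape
(19, 5, 3)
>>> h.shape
(29, 29)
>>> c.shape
(3, 5, 29, 17)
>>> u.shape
(5, 3, 29)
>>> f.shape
(29, 17)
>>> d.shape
()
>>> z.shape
(29, 17)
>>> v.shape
(17, 17)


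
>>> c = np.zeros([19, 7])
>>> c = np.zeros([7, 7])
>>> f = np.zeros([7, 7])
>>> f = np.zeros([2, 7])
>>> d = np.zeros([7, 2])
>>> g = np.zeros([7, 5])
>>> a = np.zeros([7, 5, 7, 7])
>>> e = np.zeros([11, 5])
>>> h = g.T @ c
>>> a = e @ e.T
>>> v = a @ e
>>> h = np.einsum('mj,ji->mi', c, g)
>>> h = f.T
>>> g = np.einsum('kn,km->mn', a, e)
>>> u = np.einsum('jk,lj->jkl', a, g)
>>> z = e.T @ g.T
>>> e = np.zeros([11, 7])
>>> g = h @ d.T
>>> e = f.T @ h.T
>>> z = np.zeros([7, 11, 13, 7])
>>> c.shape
(7, 7)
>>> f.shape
(2, 7)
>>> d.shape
(7, 2)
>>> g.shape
(7, 7)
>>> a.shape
(11, 11)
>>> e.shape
(7, 7)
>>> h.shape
(7, 2)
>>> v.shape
(11, 5)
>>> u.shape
(11, 11, 5)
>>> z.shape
(7, 11, 13, 7)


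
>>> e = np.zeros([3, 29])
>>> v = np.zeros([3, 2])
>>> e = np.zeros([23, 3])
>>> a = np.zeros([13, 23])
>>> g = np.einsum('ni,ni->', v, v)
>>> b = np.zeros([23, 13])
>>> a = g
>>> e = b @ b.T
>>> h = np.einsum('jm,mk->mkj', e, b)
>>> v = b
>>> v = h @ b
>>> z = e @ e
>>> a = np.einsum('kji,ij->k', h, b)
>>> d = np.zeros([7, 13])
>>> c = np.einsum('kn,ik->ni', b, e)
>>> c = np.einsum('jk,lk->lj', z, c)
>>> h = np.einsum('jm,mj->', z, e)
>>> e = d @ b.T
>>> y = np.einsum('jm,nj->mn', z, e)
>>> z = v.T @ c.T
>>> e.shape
(7, 23)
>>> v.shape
(23, 13, 13)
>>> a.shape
(23,)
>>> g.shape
()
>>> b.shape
(23, 13)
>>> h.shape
()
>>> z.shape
(13, 13, 13)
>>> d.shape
(7, 13)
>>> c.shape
(13, 23)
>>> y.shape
(23, 7)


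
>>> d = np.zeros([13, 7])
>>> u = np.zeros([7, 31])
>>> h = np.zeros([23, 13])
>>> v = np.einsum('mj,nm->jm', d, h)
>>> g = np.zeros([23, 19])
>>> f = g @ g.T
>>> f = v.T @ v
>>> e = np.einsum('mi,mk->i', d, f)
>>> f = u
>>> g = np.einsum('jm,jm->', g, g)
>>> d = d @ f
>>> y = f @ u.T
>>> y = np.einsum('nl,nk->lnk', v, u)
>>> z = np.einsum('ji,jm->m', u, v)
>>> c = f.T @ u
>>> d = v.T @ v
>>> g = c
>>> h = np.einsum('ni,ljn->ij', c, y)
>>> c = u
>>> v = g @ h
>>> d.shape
(13, 13)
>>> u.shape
(7, 31)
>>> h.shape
(31, 7)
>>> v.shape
(31, 7)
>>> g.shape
(31, 31)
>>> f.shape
(7, 31)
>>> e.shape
(7,)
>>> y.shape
(13, 7, 31)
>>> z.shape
(13,)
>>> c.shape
(7, 31)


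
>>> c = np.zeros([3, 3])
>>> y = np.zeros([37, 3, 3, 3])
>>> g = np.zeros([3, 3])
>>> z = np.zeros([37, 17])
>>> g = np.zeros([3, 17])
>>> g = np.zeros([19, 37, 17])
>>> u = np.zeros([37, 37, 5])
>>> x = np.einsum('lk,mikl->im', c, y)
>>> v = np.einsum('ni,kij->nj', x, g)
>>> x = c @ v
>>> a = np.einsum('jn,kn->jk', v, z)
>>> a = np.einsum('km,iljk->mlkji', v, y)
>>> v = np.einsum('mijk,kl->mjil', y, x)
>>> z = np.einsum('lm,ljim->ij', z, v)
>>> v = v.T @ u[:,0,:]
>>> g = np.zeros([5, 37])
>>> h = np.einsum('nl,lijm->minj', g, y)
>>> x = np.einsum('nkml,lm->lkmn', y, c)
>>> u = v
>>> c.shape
(3, 3)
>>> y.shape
(37, 3, 3, 3)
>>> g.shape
(5, 37)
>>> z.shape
(3, 3)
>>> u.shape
(17, 3, 3, 5)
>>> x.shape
(3, 3, 3, 37)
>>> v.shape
(17, 3, 3, 5)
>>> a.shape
(17, 3, 3, 3, 37)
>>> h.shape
(3, 3, 5, 3)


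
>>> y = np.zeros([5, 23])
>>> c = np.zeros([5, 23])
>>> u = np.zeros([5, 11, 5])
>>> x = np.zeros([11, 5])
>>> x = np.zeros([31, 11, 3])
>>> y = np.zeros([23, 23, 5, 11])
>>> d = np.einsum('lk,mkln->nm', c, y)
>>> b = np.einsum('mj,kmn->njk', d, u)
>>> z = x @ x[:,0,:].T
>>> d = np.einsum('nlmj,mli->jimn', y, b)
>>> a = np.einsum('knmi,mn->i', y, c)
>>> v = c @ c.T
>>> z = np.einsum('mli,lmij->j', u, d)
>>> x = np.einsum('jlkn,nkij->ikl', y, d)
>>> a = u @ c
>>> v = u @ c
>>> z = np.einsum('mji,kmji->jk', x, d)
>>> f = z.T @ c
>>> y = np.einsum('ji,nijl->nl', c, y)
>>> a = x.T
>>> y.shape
(23, 11)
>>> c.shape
(5, 23)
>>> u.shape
(5, 11, 5)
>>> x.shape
(5, 5, 23)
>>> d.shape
(11, 5, 5, 23)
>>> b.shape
(5, 23, 5)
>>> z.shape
(5, 11)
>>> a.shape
(23, 5, 5)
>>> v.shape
(5, 11, 23)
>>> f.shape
(11, 23)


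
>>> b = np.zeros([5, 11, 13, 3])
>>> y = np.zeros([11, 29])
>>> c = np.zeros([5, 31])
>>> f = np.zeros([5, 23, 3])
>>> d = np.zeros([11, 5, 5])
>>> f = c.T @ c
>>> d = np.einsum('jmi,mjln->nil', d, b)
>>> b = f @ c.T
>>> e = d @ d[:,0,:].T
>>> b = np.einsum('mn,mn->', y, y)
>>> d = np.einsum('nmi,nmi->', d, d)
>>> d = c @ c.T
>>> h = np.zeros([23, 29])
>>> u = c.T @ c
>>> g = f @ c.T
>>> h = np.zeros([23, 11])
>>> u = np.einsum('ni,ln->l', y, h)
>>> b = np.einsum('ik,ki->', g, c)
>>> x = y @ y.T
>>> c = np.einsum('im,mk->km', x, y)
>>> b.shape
()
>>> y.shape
(11, 29)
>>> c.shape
(29, 11)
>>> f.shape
(31, 31)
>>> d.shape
(5, 5)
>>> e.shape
(3, 5, 3)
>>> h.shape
(23, 11)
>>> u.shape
(23,)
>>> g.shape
(31, 5)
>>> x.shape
(11, 11)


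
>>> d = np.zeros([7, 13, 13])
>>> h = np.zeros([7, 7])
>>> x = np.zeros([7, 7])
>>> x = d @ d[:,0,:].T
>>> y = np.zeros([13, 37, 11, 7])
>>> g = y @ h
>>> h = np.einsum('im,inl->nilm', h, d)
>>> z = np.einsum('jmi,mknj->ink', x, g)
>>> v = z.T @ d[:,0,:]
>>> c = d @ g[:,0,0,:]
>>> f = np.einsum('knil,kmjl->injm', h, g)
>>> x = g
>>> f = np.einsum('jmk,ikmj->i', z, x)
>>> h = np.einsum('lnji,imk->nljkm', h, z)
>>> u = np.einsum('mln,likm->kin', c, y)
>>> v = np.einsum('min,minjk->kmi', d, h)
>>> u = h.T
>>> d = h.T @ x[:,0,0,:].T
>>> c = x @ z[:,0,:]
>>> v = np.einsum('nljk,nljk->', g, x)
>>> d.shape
(11, 37, 13, 13, 13)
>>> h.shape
(7, 13, 13, 37, 11)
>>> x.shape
(13, 37, 11, 7)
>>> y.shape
(13, 37, 11, 7)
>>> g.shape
(13, 37, 11, 7)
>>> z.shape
(7, 11, 37)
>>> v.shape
()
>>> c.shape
(13, 37, 11, 37)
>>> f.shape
(13,)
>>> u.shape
(11, 37, 13, 13, 7)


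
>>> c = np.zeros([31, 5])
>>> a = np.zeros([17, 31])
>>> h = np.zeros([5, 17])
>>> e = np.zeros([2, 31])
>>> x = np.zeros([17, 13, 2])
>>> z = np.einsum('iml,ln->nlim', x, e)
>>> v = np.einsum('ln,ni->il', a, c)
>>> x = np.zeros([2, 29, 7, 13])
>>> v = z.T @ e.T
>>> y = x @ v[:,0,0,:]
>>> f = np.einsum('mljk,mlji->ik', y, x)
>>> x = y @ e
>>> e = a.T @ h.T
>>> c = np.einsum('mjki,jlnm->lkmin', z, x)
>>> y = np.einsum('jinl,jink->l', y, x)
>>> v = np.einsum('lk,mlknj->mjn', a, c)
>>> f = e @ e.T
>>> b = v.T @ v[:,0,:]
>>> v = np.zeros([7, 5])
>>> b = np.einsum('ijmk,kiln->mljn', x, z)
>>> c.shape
(29, 17, 31, 13, 7)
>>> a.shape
(17, 31)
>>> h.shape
(5, 17)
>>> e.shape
(31, 5)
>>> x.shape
(2, 29, 7, 31)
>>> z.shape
(31, 2, 17, 13)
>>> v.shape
(7, 5)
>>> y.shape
(2,)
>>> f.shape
(31, 31)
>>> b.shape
(7, 17, 29, 13)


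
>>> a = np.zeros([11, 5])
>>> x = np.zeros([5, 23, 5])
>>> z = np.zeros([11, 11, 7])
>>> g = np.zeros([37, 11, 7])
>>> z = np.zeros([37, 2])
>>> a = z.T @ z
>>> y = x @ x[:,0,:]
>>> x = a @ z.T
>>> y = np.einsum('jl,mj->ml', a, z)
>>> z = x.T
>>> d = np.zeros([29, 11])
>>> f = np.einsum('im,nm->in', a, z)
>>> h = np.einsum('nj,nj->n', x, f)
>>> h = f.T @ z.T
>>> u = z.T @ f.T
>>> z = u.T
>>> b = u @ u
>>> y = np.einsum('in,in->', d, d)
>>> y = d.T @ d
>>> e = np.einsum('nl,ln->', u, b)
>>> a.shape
(2, 2)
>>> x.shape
(2, 37)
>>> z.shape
(2, 2)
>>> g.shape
(37, 11, 7)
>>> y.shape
(11, 11)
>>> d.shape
(29, 11)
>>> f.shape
(2, 37)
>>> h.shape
(37, 37)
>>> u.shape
(2, 2)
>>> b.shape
(2, 2)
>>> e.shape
()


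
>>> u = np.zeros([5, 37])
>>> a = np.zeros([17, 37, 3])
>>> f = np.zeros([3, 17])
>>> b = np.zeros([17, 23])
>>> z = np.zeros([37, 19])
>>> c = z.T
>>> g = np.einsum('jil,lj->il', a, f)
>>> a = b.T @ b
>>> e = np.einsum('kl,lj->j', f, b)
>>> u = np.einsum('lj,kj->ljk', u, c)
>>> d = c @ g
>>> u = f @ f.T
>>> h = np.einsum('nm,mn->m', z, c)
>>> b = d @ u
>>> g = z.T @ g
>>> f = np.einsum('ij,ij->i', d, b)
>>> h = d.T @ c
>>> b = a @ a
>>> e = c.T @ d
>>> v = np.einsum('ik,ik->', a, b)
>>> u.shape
(3, 3)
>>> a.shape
(23, 23)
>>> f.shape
(19,)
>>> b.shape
(23, 23)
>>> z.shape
(37, 19)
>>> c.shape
(19, 37)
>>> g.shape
(19, 3)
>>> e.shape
(37, 3)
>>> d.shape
(19, 3)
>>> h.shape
(3, 37)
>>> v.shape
()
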